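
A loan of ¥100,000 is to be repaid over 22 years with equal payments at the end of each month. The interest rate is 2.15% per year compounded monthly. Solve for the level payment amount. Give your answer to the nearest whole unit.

¥476

Level ordinary annuity; solve PV = PMT × [(1 − (1+r)^−n)/r] for PMT.
Periodic rate r = 0.0215/12 per month; n is counted in months.
With n = 264: PMT = 100,000 / ([(1 − (1+r)^−n)/r]) = ¥476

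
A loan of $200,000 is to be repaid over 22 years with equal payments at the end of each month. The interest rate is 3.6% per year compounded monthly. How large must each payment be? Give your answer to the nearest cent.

Level ordinary annuity; solve PV = PMT × [(1 − (1+r)^−n)/r] for PMT.
Periodic rate r = 0.036/12 per month; n is counted in months.
With n = 264: PMT = 200,000 / ([(1 − (1+r)^−n)/r]) = $1,097.85

$1,097.85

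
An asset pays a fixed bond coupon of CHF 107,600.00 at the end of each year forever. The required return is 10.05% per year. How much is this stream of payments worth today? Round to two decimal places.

Periodic rate r = 0.1005 per year.
Level perpetuity: PV = PMT / r = 107,600 / (0.1005) = CHF 1,070,646.77.

CHF 1,070,646.77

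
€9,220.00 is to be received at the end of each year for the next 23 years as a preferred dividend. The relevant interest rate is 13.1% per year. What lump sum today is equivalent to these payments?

This is an ordinary annuity: 23 payments of €9,220.00 at the end of each year.
Periodic rate r = 0.131 per year.
PV = PMT × [(1 − (1+r)^−n)/r] = 9,220 × [1 − (1+r)^−23] / r = €66,233.86

€66,233.86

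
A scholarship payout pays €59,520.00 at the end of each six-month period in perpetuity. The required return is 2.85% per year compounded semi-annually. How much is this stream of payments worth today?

€4,176,842.11

Periodic rate r = 0.0285/2 per half-year.
Level perpetuity: PV = PMT / r = 59,520 / (0.0285/2) = €4,176,842.11.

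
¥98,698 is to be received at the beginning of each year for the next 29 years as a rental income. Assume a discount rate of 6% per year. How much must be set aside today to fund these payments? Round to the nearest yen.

This is an annuity due: 29 payments of ¥98,698 at the beginning of each year.
Periodic rate r = 0.06 per year.
PV = PMT × [(1 − (1+r)^−n)/r] × (1+r) = 98,698 × [1 − (1+r)^−29] / r × (1+r) = ¥1,421,860

¥1,421,860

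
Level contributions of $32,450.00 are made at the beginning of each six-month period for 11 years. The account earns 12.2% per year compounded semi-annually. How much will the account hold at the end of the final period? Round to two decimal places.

$1,512,115.11

This is an annuity due: 22 deposits of $32,450.00 at the beginning of each six-month period.
Periodic rate r = 0.122/2 per half-year; n is counted in half-years.
FV = PMT × [((1+r)^n − 1)/r] × (1+r) = 32,450 × [(1+r)^22 − 1] / r × (1+r) = $1,512,115.11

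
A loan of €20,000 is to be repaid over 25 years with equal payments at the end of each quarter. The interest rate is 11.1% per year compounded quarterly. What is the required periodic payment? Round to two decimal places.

Level ordinary annuity; solve PV = PMT × [(1 − (1+r)^−n)/r] for PMT.
Periodic rate r = 0.111/4 per quarter; n is counted in quarters.
With n = 100: PMT = 20,000 / ([(1 − (1+r)^−n)/r]) = €593.43

€593.43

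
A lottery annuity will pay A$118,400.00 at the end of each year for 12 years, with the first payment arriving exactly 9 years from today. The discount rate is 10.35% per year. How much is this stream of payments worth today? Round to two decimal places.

A$360,699.73

Ordinary annuity of 12 payments, first payment at period 9.
Periodic rate r = 0.1035 per year.
The ordinary-annuity PV formula values the stream one period before the first payment (period 8); discount that back 8 periods:
PV₀ = 118,400 × [1 − (1+r)^−12] / r × (1+r)^−8 = A$360,699.73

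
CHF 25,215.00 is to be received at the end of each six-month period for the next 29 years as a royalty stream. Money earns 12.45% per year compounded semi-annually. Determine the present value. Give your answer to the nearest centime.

CHF 392,859.99

This is an ordinary annuity: 58 payments of CHF 25,215.00 at the end of each six-month period.
Periodic rate r = 0.1245/2 per half-year; n is counted in half-years.
PV = PMT × [(1 − (1+r)^−n)/r] = 25,215 × [1 − (1+r)^−58] / r = CHF 392,859.99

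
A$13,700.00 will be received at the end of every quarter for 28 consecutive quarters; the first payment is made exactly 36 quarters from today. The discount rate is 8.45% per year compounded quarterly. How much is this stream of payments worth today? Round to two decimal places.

A$138,244.24

Ordinary annuity of 28 payments, first payment at period 36.
Periodic rate r = 0.0845/4 per quarter; n is counted in quarters.
The ordinary-annuity PV formula values the stream one period before the first payment (period 35); discount that back 35 periods:
PV₀ = 13,700 × [1 − (1+r)^−28] / r × (1+r)^−35 = A$138,244.24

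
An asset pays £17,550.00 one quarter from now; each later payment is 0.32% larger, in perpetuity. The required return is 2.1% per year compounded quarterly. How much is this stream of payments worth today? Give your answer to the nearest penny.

£8,560,975.61

Periodic rate r = 0.021/4 per quarter.
Growing perpetuity (Gordon): PV = PMT₁ / (r − g) = 17,550 / (r − 0.0032) = £8,560,975.61.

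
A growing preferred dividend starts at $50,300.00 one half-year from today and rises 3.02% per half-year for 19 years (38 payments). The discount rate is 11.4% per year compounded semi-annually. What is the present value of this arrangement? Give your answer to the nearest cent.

Periodic rate r = 0.114/2 per half-year; n is counted in half-years.
Growing ordinary annuity: PV = PMT₁ × [1 − ((1+g)/(1+r))^n] / (r − g) = 50,300 × [1 − ((1+0.0302)/(1+r))^38] / (r − 0.0302) = $1,169,567.71.

$1,169,567.71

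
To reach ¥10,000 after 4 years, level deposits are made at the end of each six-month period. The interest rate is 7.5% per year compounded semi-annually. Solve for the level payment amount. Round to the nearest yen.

Level ordinary annuity; solve FV = PMT × [((1+r)^n − 1)/r] for PMT.
Periodic rate r = 0.075/2 per half-year; n is counted in half-years.
With n = 8: PMT = 10,000 / ([((1+r)^n − 1)/r]) = ¥1,095

¥1,095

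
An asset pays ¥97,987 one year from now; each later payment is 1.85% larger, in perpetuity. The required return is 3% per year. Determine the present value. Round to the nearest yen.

¥8,520,609

Periodic rate r = 0.03 per year.
Growing perpetuity (Gordon): PV = PMT₁ / (r − g) = 97,987 / (r − 0.0185) = ¥8,520,609.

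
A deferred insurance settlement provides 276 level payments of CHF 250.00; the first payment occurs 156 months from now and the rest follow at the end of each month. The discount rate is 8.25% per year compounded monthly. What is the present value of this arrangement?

CHF 10,675.90

Ordinary annuity of 276 payments, first payment at period 156.
Periodic rate r = 0.0825/12 per month; n is counted in months.
The ordinary-annuity PV formula values the stream one period before the first payment (period 155); discount that back 155 periods:
PV₀ = 250 × [1 − (1+r)^−276] / r × (1+r)^−155 = CHF 10,675.90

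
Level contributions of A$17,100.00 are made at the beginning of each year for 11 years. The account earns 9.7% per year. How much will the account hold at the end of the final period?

A$342,042.83

This is an annuity due: 11 deposits of A$17,100.00 at the beginning of each year.
Periodic rate r = 0.097 per year.
FV = PMT × [((1+r)^n − 1)/r] × (1+r) = 17,100 × [(1+r)^11 − 1] / r × (1+r) = A$342,042.83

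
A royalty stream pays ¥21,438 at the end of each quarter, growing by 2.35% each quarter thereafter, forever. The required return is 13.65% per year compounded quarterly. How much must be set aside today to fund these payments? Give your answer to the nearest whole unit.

¥2,017,694

Periodic rate r = 0.1365/4 per quarter.
Growing perpetuity (Gordon): PV = PMT₁ / (r − g) = 21,438 / (r − 0.0235) = ¥2,017,694.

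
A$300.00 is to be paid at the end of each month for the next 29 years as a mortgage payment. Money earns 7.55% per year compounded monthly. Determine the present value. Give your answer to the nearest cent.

A$42,306.28

This is an ordinary annuity: 348 payments of A$300.00 at the end of each month.
Periodic rate r = 0.0755/12 per month; n is counted in months.
PV = PMT × [(1 − (1+r)^−n)/r] = 300 × [1 − (1+r)^−348] / r = A$42,306.28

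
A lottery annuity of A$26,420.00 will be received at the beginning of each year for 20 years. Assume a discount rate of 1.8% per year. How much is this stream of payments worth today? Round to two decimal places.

A$448,388.41

This is an annuity due: 20 payments of A$26,420.00 at the beginning of each year.
Periodic rate r = 0.018 per year.
PV = PMT × [(1 − (1+r)^−n)/r] × (1+r) = 26,420 × [1 − (1+r)^−20] / r × (1+r) = A$448,388.41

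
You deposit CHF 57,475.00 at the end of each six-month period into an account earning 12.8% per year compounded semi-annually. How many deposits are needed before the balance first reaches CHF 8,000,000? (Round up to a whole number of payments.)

37 payments

Periodic rate r = 0.128/2 per half-year; n is counted in half-years.
Ordinary annuity FV: 8,000,000 = 57,475 × [((1+r)^n − 1)/r].
(1+r)^n = 1 + 8,000,000 × r / 57,475, so n = ln(1 + 8,000,000·r/57,475) / ln(1+r) = 36.97.
Round up to a whole number of payments: n = 37.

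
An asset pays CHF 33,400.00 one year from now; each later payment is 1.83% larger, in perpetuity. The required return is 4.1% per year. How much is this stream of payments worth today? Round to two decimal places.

CHF 1,471,365.64

Periodic rate r = 0.041 per year.
Growing perpetuity (Gordon): PV = PMT₁ / (r − g) = 33,400 / (r − 0.0183) = CHF 1,471,365.64.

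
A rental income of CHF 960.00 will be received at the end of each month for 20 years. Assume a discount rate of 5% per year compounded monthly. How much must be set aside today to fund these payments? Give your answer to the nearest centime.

CHF 145,464.30

This is an ordinary annuity: 240 payments of CHF 960.00 at the end of each month.
Periodic rate r = 0.05/12 per month; n is counted in months.
PV = PMT × [(1 − (1+r)^−n)/r] = 960 × [1 − (1+r)^−240] / r = CHF 145,464.30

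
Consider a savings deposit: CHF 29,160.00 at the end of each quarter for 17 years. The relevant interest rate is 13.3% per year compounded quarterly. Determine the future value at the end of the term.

This is an ordinary annuity: 68 deposits of CHF 29,160.00 at the end of each quarter.
Periodic rate r = 0.133/4 per quarter; n is counted in quarters.
FV = PMT × [((1+r)^n − 1)/r] = 29,160 × [(1+r)^68 − 1] / r = CHF 7,231,946.25

CHF 7,231,946.25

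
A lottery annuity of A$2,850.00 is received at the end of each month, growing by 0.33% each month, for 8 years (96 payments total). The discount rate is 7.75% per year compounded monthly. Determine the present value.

Periodic rate r = 0.0775/12 per month; n is counted in months.
Growing ordinary annuity: PV = PMT₁ × [1 − ((1+g)/(1+r))^n] / (r − g) = 2,850 × [1 − ((1+0.0033)/(1+r))^96] / (r − 0.0033) = A$235,033.28.

A$235,033.28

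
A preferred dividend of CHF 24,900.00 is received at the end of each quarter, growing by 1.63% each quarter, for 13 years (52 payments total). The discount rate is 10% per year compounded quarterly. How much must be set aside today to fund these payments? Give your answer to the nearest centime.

Periodic rate r = 0.1/4 per quarter; n is counted in quarters.
Growing ordinary annuity: PV = PMT₁ × [1 − ((1+g)/(1+r))^n] / (r − g) = 24,900 × [1 − ((1+0.0163)/(1+r))^52] / (r − 0.0163) = CHF 1,024,772.57.

CHF 1,024,772.57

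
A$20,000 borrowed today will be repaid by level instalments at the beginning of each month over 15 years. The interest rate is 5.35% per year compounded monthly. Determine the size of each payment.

A$161.11

Level annuity due; solve PV = PMT × [(1 − (1+r)^−n)/r] × (1+r) for PMT.
Periodic rate r = 0.0535/12 per month; n is counted in months.
With n = 180: PMT = 20,000 / ([(1 − (1+r)^−n)/r] × (1+r)) = A$161.11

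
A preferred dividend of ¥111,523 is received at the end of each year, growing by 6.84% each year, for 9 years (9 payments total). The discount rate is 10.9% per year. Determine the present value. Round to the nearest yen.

¥783,243

Periodic rate r = 0.109 per year.
Growing ordinary annuity: PV = PMT₁ × [1 − ((1+g)/(1+r))^n] / (r − g) = 111,523 × [1 − ((1+0.0684)/(1+r))^9] / (r − 0.0684) = ¥783,243.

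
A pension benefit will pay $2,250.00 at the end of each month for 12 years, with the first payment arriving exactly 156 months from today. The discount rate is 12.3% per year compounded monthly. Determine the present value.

Ordinary annuity of 144 payments, first payment at period 156.
Periodic rate r = 0.123/12 per month; n is counted in months.
The ordinary-annuity PV formula values the stream one period before the first payment (period 155); discount that back 155 periods:
PV₀ = 2,250 × [1 − (1+r)^−144] / r × (1+r)^−155 = $34,779.38

$34,779.38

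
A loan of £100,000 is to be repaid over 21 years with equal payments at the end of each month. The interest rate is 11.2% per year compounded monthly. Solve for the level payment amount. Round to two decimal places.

£1,032.70

Level ordinary annuity; solve PV = PMT × [(1 − (1+r)^−n)/r] for PMT.
Periodic rate r = 0.112/12 per month; n is counted in months.
With n = 252: PMT = 100,000 / ([(1 − (1+r)^−n)/r]) = £1,032.70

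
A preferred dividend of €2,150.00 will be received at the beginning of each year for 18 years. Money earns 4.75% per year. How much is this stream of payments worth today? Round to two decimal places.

This is an annuity due: 18 payments of €2,150.00 at the beginning of each year.
Periodic rate r = 0.0475 per year.
PV = PMT × [(1 − (1+r)^−n)/r] × (1+r) = 2,150 × [1 − (1+r)^−18] / r × (1+r) = €26,848.27

€26,848.27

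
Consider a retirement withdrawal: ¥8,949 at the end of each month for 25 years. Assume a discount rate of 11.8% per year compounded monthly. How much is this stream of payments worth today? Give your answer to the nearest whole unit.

¥861,744

This is an ordinary annuity: 300 payments of ¥8,949 at the end of each month.
Periodic rate r = 0.118/12 per month; n is counted in months.
PV = PMT × [(1 − (1+r)^−n)/r] = 8,949 × [1 − (1+r)^−300] / r = ¥861,744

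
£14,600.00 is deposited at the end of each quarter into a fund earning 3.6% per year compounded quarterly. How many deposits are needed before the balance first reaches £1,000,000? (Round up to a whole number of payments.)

Periodic rate r = 0.036/4 per quarter; n is counted in quarters.
Ordinary annuity FV: 1,000,000 = 14,600 × [((1+r)^n − 1)/r].
(1+r)^n = 1 + 1,000,000 × r / 14,600, so n = ln(1 + 1,000,000·r/14,600) / ln(1+r) = 53.60.
Round up to a whole number of payments: n = 54.

54 payments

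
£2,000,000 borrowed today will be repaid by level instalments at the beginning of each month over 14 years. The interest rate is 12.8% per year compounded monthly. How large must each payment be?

Level annuity due; solve PV = PMT × [(1 − (1+r)^−n)/r] × (1+r) for PMT.
Periodic rate r = 0.128/12 per month; n is counted in months.
With n = 168: PMT = 2,000,000 / ([(1 − (1+r)^−n)/r] × (1+r)) = £25,376.98

£25,376.98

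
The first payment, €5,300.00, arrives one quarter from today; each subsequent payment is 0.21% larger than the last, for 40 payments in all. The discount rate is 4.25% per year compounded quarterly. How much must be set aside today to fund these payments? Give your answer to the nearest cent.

Periodic rate r = 0.0425/4 per quarter; n is counted in quarters.
Growing ordinary annuity: PV = PMT₁ × [1 − ((1+g)/(1+r))^n] / (r − g) = 5,300 × [1 − ((1+0.0021)/(1+r))^40] / (r − 0.0021) = €178,681.75.

€178,681.75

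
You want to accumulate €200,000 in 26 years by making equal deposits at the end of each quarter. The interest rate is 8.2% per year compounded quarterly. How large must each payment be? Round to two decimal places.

Level ordinary annuity; solve FV = PMT × [((1+r)^n − 1)/r] for PMT.
Periodic rate r = 0.082/4 per quarter; n is counted in quarters.
With n = 104: PMT = 200,000 / ([((1+r)^n − 1)/r]) = €565.37

€565.37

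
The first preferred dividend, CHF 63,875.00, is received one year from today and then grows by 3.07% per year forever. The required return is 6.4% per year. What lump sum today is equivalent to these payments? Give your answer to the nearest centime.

CHF 1,918,168.17

Periodic rate r = 0.064 per year.
Growing perpetuity (Gordon): PV = PMT₁ / (r − g) = 63,875 / (r − 0.0307) = CHF 1,918,168.17.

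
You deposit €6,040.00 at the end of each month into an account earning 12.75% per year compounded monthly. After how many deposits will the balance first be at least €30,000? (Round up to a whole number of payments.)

Periodic rate r = 0.1275/12 per month; n is counted in months.
Ordinary annuity FV: 30,000 = 6,040 × [((1+r)^n − 1)/r].
(1+r)^n = 1 + 30,000 × r / 6,040, so n = ln(1 + 30,000·r/6,040) / ln(1+r) = 4.87.
Round up to a whole number of payments: n = 5.

5 payments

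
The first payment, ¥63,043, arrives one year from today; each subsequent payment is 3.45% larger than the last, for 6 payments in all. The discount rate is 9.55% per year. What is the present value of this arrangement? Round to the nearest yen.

¥300,641

Periodic rate r = 0.0955 per year.
Growing ordinary annuity: PV = PMT₁ × [1 − ((1+g)/(1+r))^n] / (r − g) = 63,043 × [1 − ((1+0.0345)/(1+r))^6] / (r − 0.0345) = ¥300,641.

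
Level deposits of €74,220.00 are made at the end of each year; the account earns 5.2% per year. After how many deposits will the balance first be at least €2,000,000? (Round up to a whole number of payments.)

Periodic rate r = 0.052 per year.
Ordinary annuity FV: 2,000,000 = 74,220 × [((1+r)^n − 1)/r].
(1+r)^n = 1 + 2,000,000 × r / 74,220, so n = ln(1 + 2,000,000·r/74,220) / ln(1+r) = 17.28.
Round up to a whole number of payments: n = 18.

18 payments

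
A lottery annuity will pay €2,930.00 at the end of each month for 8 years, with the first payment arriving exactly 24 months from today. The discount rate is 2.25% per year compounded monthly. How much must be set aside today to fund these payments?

Ordinary annuity of 96 payments, first payment at period 24.
Periodic rate r = 0.0225/12 per month; n is counted in months.
The ordinary-annuity PV formula values the stream one period before the first payment (period 23); discount that back 23 periods:
PV₀ = 2,930 × [1 − (1+r)^−96] / r × (1+r)^−23 = €246,351.80

€246,351.80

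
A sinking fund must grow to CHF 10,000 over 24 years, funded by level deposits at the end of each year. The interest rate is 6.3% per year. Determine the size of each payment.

Level ordinary annuity; solve FV = PMT × [((1+r)^n − 1)/r] for PMT.
Periodic rate r = 0.063 per year.
With n = 24: PMT = 10,000 / ([((1+r)^n − 1)/r]) = CHF 189.01

CHF 189.01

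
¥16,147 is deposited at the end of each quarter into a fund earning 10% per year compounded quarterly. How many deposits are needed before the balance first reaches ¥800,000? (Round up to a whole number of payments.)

Periodic rate r = 0.1/4 per quarter; n is counted in quarters.
Ordinary annuity FV: 800,000 = 16,147 × [((1+r)^n − 1)/r].
(1+r)^n = 1 + 800,000 × r / 16,147, so n = ln(1 + 800,000·r/16,147) / ln(1+r) = 32.64.
Round up to a whole number of payments: n = 33.

33 payments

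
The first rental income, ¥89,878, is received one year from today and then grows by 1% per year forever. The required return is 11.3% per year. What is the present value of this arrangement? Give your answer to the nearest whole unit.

Periodic rate r = 0.113 per year.
Growing perpetuity (Gordon): PV = PMT₁ / (r − g) = 89,878 / (r − 0.01) = ¥872,602.

¥872,602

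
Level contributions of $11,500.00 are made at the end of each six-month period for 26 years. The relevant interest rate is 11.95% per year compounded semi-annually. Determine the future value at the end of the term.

This is an ordinary annuity: 52 deposits of $11,500.00 at the end of each six-month period.
Periodic rate r = 0.1195/2 per half-year; n is counted in half-years.
FV = PMT × [((1+r)^n − 1)/r] = 11,500 × [(1+r)^52 − 1] / r = $3,742,470.73

$3,742,470.73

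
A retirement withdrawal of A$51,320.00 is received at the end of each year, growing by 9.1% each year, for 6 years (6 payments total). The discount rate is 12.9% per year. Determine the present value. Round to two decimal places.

A$250,791.68

Periodic rate r = 0.129 per year.
Growing ordinary annuity: PV = PMT₁ × [1 − ((1+g)/(1+r))^n] / (r − g) = 51,320 × [1 − ((1+0.091)/(1+r))^6] / (r − 0.091) = A$250,791.68.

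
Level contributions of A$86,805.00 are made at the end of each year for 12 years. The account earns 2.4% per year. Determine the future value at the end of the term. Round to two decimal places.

A$1,190,776.51

This is an ordinary annuity: 12 deposits of A$86,805.00 at the end of each year.
Periodic rate r = 0.024 per year.
FV = PMT × [((1+r)^n − 1)/r] = 86,805 × [(1+r)^12 − 1] / r = A$1,190,776.51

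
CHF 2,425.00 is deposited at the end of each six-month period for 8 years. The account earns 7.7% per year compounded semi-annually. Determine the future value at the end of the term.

This is an ordinary annuity: 16 deposits of CHF 2,425.00 at the end of each six-month period.
Periodic rate r = 0.077/2 per half-year; n is counted in half-years.
FV = PMT × [((1+r)^n − 1)/r] = 2,425 × [(1+r)^16 − 1] / r = CHF 52,293.27

CHF 52,293.27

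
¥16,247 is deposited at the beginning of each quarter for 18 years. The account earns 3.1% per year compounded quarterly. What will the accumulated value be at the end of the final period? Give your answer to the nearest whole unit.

¥1,570,575

This is an annuity due: 72 deposits of ¥16,247 at the beginning of each quarter.
Periodic rate r = 0.031/4 per quarter; n is counted in quarters.
FV = PMT × [((1+r)^n − 1)/r] × (1+r) = 16,247 × [(1+r)^72 − 1] / r × (1+r) = ¥1,570,575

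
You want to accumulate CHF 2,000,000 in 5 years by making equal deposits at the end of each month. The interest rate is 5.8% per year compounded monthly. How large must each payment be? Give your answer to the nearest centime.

Level ordinary annuity; solve FV = PMT × [((1+r)^n − 1)/r] for PMT.
Periodic rate r = 0.058/12 per month; n is counted in months.
With n = 60: PMT = 2,000,000 / ([((1+r)^n − 1)/r]) = CHF 28,813.21

CHF 28,813.21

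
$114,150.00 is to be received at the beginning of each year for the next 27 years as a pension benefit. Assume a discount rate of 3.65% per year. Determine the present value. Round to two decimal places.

This is an annuity due: 27 payments of $114,150.00 at the beginning of each year.
Periodic rate r = 0.0365 per year.
PV = PMT × [(1 − (1+r)^−n)/r] × (1+r) = 114,150 × [1 − (1+r)^−27] / r × (1+r) = $2,010,198.48

$2,010,198.48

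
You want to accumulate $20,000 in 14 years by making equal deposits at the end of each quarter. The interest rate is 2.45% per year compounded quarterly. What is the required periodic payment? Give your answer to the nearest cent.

$300.47

Level ordinary annuity; solve FV = PMT × [((1+r)^n − 1)/r] for PMT.
Periodic rate r = 0.0245/4 per quarter; n is counted in quarters.
With n = 56: PMT = 20,000 / ([((1+r)^n − 1)/r]) = $300.47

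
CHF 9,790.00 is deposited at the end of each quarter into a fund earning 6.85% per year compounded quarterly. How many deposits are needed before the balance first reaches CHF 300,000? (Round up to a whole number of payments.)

Periodic rate r = 0.0685/4 per quarter; n is counted in quarters.
Ordinary annuity FV: 300,000 = 9,790 × [((1+r)^n − 1)/r].
(1+r)^n = 1 + 300,000 × r / 9,790, so n = ln(1 + 300,000·r/9,790) / ln(1+r) = 24.84.
Round up to a whole number of payments: n = 25.

25 payments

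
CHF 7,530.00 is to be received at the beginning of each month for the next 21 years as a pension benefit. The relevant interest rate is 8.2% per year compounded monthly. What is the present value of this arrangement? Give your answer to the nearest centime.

CHF 910,042.97

This is an annuity due: 252 payments of CHF 7,530.00 at the beginning of each month.
Periodic rate r = 0.082/12 per month; n is counted in months.
PV = PMT × [(1 − (1+r)^−n)/r] × (1+r) = 7,530 × [1 − (1+r)^−252] / r × (1+r) = CHF 910,042.97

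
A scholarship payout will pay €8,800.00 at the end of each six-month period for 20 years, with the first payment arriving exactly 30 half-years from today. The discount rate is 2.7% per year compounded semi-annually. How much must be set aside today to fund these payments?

Ordinary annuity of 40 payments, first payment at period 30.
Periodic rate r = 0.027/2 per half-year; n is counted in half-years.
The ordinary-annuity PV formula values the stream one period before the first payment (period 29); discount that back 29 periods:
PV₀ = 8,800 × [1 − (1+r)^−40] / r × (1+r)^−29 = €183,424.58

€183,424.58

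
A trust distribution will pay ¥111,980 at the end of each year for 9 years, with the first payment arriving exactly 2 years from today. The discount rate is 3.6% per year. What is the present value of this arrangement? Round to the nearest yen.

Ordinary annuity of 9 payments, first payment at period 2.
Periodic rate r = 0.036 per year.
The ordinary-annuity PV formula values the stream one period before the first payment (period 1); discount that back 1 periods:
PV₀ = 111,980 × [1 − (1+r)^−9] / r × (1+r)^−1 = ¥818,528

¥818,528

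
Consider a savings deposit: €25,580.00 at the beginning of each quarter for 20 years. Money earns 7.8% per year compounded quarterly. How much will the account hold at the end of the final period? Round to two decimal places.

This is an annuity due: 80 deposits of €25,580.00 at the beginning of each quarter.
Periodic rate r = 0.078/4 per quarter; n is counted in quarters.
FV = PMT × [((1+r)^n − 1)/r] × (1+r) = 25,580 × [(1+r)^80 − 1] / r × (1+r) = €4,932,105.80

€4,932,105.80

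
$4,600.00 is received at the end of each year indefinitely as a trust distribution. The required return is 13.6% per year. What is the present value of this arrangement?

$33,823.53

Periodic rate r = 0.136 per year.
Level perpetuity: PV = PMT / r = 4,600 / (0.136) = $33,823.53.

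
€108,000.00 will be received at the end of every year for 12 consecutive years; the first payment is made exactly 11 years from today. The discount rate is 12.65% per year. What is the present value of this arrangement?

Ordinary annuity of 12 payments, first payment at period 11.
Periodic rate r = 0.1265 per year.
The ordinary-annuity PV formula values the stream one period before the first payment (period 10); discount that back 10 periods:
PV₀ = 108,000 × [1 − (1+r)^−12] / r × (1+r)^−10 = €197,308.43

€197,308.43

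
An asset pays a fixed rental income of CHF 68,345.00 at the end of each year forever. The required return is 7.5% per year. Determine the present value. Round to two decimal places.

CHF 911,266.67

Periodic rate r = 0.075 per year.
Level perpetuity: PV = PMT / r = 68,345 / (0.075) = CHF 911,266.67.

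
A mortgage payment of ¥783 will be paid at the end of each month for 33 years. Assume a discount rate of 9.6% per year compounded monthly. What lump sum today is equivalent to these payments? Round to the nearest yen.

¥93,703

This is an ordinary annuity: 396 payments of ¥783 at the end of each month.
Periodic rate r = 0.096/12 per month; n is counted in months.
PV = PMT × [(1 − (1+r)^−n)/r] = 783 × [1 − (1+r)^−396] / r = ¥93,703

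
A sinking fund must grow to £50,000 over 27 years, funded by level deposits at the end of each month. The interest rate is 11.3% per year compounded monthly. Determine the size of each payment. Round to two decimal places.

Level ordinary annuity; solve FV = PMT × [((1+r)^n − 1)/r] for PMT.
Periodic rate r = 0.113/12 per month; n is counted in months.
With n = 324: PMT = 50,000 / ([((1+r)^n − 1)/r]) = £23.74

£23.74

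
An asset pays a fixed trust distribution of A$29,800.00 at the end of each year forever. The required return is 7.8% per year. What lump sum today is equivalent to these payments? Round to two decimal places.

A$382,051.28

Periodic rate r = 0.078 per year.
Level perpetuity: PV = PMT / r = 29,800 / (0.078) = A$382,051.28.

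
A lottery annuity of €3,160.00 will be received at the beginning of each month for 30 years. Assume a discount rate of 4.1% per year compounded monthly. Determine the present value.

€656,210.13

This is an annuity due: 360 payments of €3,160.00 at the beginning of each month.
Periodic rate r = 0.041/12 per month; n is counted in months.
PV = PMT × [(1 − (1+r)^−n)/r] × (1+r) = 3,160 × [1 − (1+r)^−360] / r × (1+r) = €656,210.13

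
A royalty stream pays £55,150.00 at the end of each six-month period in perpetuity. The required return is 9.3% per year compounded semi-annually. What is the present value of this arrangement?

£1,186,021.51

Periodic rate r = 0.093/2 per half-year.
Level perpetuity: PV = PMT / r = 55,150 / (0.093/2) = £1,186,021.51.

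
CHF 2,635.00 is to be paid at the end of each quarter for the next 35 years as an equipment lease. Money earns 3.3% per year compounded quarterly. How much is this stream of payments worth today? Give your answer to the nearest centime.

This is an ordinary annuity: 140 payments of CHF 2,635.00 at the end of each quarter.
Periodic rate r = 0.033/4 per quarter; n is counted in quarters.
PV = PMT × [(1 − (1+r)^−n)/r] = 2,635 × [1 − (1+r)^−140] / r = CHF 218,288.53

CHF 218,288.53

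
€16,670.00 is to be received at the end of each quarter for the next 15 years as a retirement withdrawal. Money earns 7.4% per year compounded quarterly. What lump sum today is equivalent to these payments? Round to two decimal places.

€601,094.47

This is an ordinary annuity: 60 payments of €16,670.00 at the end of each quarter.
Periodic rate r = 0.074/4 per quarter; n is counted in quarters.
PV = PMT × [(1 − (1+r)^−n)/r] = 16,670 × [1 − (1+r)^−60] / r = €601,094.47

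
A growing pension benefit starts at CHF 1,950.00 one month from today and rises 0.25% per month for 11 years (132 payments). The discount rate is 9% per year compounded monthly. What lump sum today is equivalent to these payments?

CHF 187,765.29

Periodic rate r = 0.09/12 per month; n is counted in months.
Growing ordinary annuity: PV = PMT₁ × [1 − ((1+g)/(1+r))^n] / (r − g) = 1,950 × [1 − ((1+0.0025)/(1+r))^132] / (r − 0.0025) = CHF 187,765.29.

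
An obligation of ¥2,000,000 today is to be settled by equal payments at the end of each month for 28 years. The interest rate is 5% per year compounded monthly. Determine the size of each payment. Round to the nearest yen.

Level ordinary annuity; solve PV = PMT × [(1 − (1+r)^−n)/r] for PMT.
Periodic rate r = 0.05/12 per month; n is counted in months.
With n = 336: PMT = 2,000,000 / ([(1 − (1+r)^−n)/r]) = ¥11,071

¥11,071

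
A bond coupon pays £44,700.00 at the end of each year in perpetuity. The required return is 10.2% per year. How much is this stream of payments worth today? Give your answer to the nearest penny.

Periodic rate r = 0.102 per year.
Level perpetuity: PV = PMT / r = 44,700 / (0.102) = £438,235.29.

£438,235.29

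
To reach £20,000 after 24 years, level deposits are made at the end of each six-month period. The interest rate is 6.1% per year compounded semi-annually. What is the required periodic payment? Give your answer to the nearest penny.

Level ordinary annuity; solve FV = PMT × [((1+r)^n − 1)/r] for PMT.
Periodic rate r = 0.061/2 per half-year; n is counted in half-years.
With n = 48: PMT = 20,000 / ([((1+r)^n − 1)/r]) = £188.88

£188.88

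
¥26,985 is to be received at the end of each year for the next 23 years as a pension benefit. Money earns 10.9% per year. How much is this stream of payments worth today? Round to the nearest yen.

This is an ordinary annuity: 23 payments of ¥26,985 at the end of each year.
Periodic rate r = 0.109 per year.
PV = PMT × [(1 − (1+r)^−n)/r] = 26,985 × [1 − (1+r)^−23] / r = ¥224,646

¥224,646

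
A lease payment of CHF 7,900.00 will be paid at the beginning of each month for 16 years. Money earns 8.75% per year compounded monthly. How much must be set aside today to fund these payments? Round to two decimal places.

CHF 820,839.80

This is an annuity due: 192 payments of CHF 7,900.00 at the beginning of each month.
Periodic rate r = 0.0875/12 per month; n is counted in months.
PV = PMT × [(1 − (1+r)^−n)/r] × (1+r) = 7,900 × [1 − (1+r)^−192] / r × (1+r) = CHF 820,839.80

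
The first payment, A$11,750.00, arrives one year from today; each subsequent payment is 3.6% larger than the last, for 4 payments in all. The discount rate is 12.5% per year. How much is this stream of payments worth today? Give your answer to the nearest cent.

A$37,076.45

Periodic rate r = 0.125 per year.
Growing ordinary annuity: PV = PMT₁ × [1 − ((1+g)/(1+r))^n] / (r − g) = 11,750 × [1 − ((1+0.036)/(1+r))^4] / (r − 0.036) = A$37,076.45.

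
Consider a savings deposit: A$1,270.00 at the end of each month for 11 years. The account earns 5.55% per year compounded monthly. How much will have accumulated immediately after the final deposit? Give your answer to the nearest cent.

A$230,319.53

This is an ordinary annuity: 132 deposits of A$1,270.00 at the end of each month.
Periodic rate r = 0.0555/12 per month; n is counted in months.
FV = PMT × [((1+r)^n − 1)/r] = 1,270 × [(1+r)^132 − 1] / r = A$230,319.53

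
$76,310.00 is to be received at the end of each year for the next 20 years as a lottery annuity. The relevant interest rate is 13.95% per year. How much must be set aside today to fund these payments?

$506,871.84

This is an ordinary annuity: 20 payments of $76,310.00 at the end of each year.
Periodic rate r = 0.1395 per year.
PV = PMT × [(1 − (1+r)^−n)/r] = 76,310 × [1 − (1+r)^−20] / r = $506,871.84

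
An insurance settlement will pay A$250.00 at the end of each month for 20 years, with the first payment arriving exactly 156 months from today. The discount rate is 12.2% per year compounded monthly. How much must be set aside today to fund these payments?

A$4,674.35

Ordinary annuity of 240 payments, first payment at period 156.
Periodic rate r = 0.122/12 per month; n is counted in months.
The ordinary-annuity PV formula values the stream one period before the first payment (period 155); discount that back 155 periods:
PV₀ = 250 × [1 − (1+r)^−240] / r × (1+r)^−155 = A$4,674.35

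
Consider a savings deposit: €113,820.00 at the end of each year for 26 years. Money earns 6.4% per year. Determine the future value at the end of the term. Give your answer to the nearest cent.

This is an ordinary annuity: 26 deposits of €113,820.00 at the end of each year.
Periodic rate r = 0.064 per year.
FV = PMT × [((1+r)^n − 1)/r] = 113,820 × [(1+r)^26 − 1] / r = €7,144,768.81

€7,144,768.81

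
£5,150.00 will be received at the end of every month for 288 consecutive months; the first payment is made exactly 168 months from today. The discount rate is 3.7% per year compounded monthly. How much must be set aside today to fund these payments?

Ordinary annuity of 288 payments, first payment at period 168.
Periodic rate r = 0.037/12 per month; n is counted in months.
The ordinary-annuity PV formula values the stream one period before the first payment (period 167); discount that back 167 periods:
PV₀ = 5,150 × [1 − (1+r)^−288] / r × (1+r)^−167 = £587,290.26

£587,290.26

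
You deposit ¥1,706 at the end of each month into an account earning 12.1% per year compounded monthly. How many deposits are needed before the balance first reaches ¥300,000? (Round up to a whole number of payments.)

Periodic rate r = 0.121/12 per month; n is counted in months.
Ordinary annuity FV: 300,000 = 1,706 × [((1+r)^n − 1)/r].
(1+r)^n = 1 + 300,000 × r / 1,706, so n = ln(1 + 300,000·r/1,706) / ln(1+r) = 101.66.
Round up to a whole number of payments: n = 102.

102 payments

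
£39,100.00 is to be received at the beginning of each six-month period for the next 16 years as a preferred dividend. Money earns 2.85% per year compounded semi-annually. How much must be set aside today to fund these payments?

£1,013,395.20

This is an annuity due: 32 payments of £39,100.00 at the beginning of each six-month period.
Periodic rate r = 0.0285/2 per half-year; n is counted in half-years.
PV = PMT × [(1 − (1+r)^−n)/r] × (1+r) = 39,100 × [1 − (1+r)^−32] / r × (1+r) = £1,013,395.20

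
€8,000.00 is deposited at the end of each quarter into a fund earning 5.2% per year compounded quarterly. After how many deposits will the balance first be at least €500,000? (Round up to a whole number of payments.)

47 payments

Periodic rate r = 0.052/4 per quarter; n is counted in quarters.
Ordinary annuity FV: 500,000 = 8,000 × [((1+r)^n − 1)/r].
(1+r)^n = 1 + 500,000 × r / 8,000, so n = ln(1 + 500,000·r/8,000) / ln(1+r) = 46.04.
Round up to a whole number of payments: n = 47.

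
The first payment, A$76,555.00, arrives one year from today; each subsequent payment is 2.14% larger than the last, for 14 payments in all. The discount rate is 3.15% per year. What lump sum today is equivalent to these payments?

Periodic rate r = 0.0315 per year.
Growing ordinary annuity: PV = PMT₁ × [1 − ((1+g)/(1+r))^n] / (r − g) = 76,555 × [1 − ((1+0.0214)/(1+r))^14] / (r − 0.0214) = A$975,432.00.

A$975,432.00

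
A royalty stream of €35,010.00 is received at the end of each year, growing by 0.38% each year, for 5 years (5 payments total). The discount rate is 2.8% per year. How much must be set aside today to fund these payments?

Periodic rate r = 0.028 per year.
Growing ordinary annuity: PV = PMT₁ × [1 − ((1+g)/(1+r))^n] / (r − g) = 35,010 × [1 − ((1+0.0038)/(1+r))^5] / (r − 0.0038) = €162,451.45.

€162,451.45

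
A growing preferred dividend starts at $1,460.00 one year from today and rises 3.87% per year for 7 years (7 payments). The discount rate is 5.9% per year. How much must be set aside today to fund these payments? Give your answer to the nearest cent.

$9,113.03

Periodic rate r = 0.059 per year.
Growing ordinary annuity: PV = PMT₁ × [1 − ((1+g)/(1+r))^n] / (r − g) = 1,460 × [1 − ((1+0.0387)/(1+r))^7] / (r − 0.0387) = $9,113.03.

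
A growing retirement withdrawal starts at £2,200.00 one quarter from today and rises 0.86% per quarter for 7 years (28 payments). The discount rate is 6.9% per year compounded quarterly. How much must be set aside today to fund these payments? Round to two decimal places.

Periodic rate r = 0.069/4 per quarter; n is counted in quarters.
Growing ordinary annuity: PV = PMT₁ × [1 − ((1+g)/(1+r))^n] / (r − g) = 2,200 × [1 − ((1+0.0086)/(1+r))^28] / (r − 0.0086) = £54,090.11.

£54,090.11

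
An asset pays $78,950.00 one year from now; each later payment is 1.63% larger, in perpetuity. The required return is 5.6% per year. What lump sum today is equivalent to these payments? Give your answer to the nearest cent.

Periodic rate r = 0.056 per year.
Growing perpetuity (Gordon): PV = PMT₁ / (r − g) = 78,950 / (r − 0.0163) = $1,988,664.99.

$1,988,664.99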